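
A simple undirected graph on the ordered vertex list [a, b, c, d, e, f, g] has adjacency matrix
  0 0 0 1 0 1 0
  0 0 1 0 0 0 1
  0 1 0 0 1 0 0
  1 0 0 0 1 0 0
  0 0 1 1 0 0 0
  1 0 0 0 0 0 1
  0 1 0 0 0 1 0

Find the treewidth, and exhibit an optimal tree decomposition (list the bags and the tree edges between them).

Treewidth 2.
One optimal decomposition is:
Bags: B1 = {c, d, e}  B2 = {a, c, d}  B3 = {a, c, f}  B4 = {c, f, g}  B5 = {b, c, g}
Tree: B1–B2, B2–B3, B3–B4, B4–B5

Each bag holds 3 vertices, so the decomposition has width 2, which upper-bounds the treewidth. The edges c–e–d–a–f–g–b–c form a cycle, so G is not a tree and its treewidth is at least 2. Hence tw(G) = 2 exactly.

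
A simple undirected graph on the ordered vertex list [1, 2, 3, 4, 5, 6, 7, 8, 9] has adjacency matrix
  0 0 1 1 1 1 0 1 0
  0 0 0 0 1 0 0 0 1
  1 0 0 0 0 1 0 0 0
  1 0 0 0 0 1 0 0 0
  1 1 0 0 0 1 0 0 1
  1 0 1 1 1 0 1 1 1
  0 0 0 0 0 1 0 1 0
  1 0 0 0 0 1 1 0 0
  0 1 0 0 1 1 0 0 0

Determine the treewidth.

2

A width-2 tree decomposition is:
Bags: B1 = {1, 5, 6}  B2 = {5, 6, 9}  B3 = {1, 6, 8}  B4 = {6, 7, 8}  B5 = {1, 3, 6}  B6 = {2, 5, 9}  B7 = {1, 4, 6}
Tree: B1–B2, B1–B3, B3–B4, B1–B5, B2–B6, B3–B7
Every bag has size at most 3, so the width is 3 − 1 = 2 and tw(G) ≤ 2. On the other hand G contains the 3-clique {2, 5, 9}. A clique must lie in a single bag of any decomposition, so no decomposition can have width below 2. Therefore the treewidth is 2.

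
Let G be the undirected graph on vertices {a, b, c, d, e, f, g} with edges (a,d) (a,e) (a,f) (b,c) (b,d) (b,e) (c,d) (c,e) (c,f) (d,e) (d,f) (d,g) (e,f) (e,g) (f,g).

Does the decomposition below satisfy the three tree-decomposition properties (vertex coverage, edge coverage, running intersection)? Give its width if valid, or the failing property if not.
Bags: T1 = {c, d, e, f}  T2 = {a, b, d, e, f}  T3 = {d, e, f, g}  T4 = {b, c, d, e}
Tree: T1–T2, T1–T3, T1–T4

No — bags containing vertex b are not connected in the tree.

A tree decomposition must satisfy three properties: every vertex lies in some bag; for every edge, both endpoints lie together in some bag; and for every vertex, the bags containing it form a connected subtree. Here bags containing vertex b are not connected in the tree, so the decomposition is invalid.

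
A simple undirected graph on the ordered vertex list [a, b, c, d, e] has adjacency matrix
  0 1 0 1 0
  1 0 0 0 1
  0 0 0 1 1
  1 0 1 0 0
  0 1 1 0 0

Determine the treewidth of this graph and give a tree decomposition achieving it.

Treewidth 2.
Bags: B1 = {a, b, d}  B2 = {b, d, e}  B3 = {c, d, e}
Tree: B1–B2, B2–B3

Every bag has size at most 3, so the width is 3 − 1 = 2 and tw(G) ≤ 2. Since d–a–b–e–c–d is a cycle in G, G is not acyclic. Forests are exactly the graphs of treewidth ≤ 1, so tw(G) ≥ 2. The upper and lower bounds meet at 2, so that is the treewidth.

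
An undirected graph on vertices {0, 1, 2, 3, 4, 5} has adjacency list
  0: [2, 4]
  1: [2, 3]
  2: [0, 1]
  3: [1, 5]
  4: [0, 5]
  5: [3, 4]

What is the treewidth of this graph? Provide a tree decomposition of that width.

Every bag has size at most 3, so the width is 3 − 1 = 2 and tw(G) ≤ 2. Since 2–0–4–5–3–1–2 is a cycle in G, G is not acyclic. Forests are exactly the graphs of treewidth ≤ 1, so tw(G) ≥ 2. Therefore the treewidth is 2.

Treewidth 2.
Bags: B1 = {0, 2, 4}  B2 = {2, 4, 5}  B3 = {2, 3, 5}  B4 = {1, 2, 3}
Tree: B1–B2, B2–B3, B3–B4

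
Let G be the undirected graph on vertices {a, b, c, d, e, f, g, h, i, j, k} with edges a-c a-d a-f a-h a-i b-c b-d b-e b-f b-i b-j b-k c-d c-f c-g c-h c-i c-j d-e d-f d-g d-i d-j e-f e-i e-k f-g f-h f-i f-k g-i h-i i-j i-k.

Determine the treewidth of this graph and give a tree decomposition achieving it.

Each bag holds 5 vertices, so the decomposition has width 4, which upper-bounds the treewidth. On the other hand G contains the 5-clique {b, c, d, i, j}. A clique must lie in a single bag of any decomposition, so no decomposition can have width below 4. Combining the bounds, tw(G) = 4.

Treewidth 4.
One such decomposition:
Bags: B1 = {b, c, d, f, i}  B2 = {b, c, d, i, j}  B3 = {c, d, f, g, i}  B4 = {a, c, d, f, i}  B5 = {b, d, e, f, i}  B6 = {a, c, f, h, i}  B7 = {b, e, f, i, k}
Tree: B1–B2, B1–B3, B3–B4, B1–B5, B4–B6, B5–B7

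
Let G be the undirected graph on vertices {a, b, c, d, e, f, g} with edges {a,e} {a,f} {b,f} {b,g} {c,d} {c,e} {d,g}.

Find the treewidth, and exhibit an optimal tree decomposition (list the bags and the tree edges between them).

Each bag holds 3 vertices, so the decomposition has width 2, which upper-bounds the treewidth. For the lower bound, G contains the cycle d–g–b–f–a–e–c–d, so G is not a forest; only forests have treewidth ≤ 1, hence tw(G) ≥ 2. The upper and lower bounds meet at 2, so that is the treewidth.

Treewidth 2.
One such decomposition:
Bags: B1 = {b, d, g}  B2 = {b, d, f}  B3 = {a, d, f}  B4 = {a, d, e}  B5 = {c, d, e}
Tree: B1–B2, B2–B3, B3–B4, B4–B5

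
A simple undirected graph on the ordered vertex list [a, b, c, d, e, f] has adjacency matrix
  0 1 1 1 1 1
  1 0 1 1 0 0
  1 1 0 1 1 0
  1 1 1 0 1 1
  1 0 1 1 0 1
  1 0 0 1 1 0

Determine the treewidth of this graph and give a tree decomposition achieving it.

Treewidth 3.
One such decomposition:
Bags: B1 = {a, c, d, e}  B2 = {a, b, c, d}  B3 = {a, d, e, f}
Tree: B1–B2, B1–B3

Each bag holds 4 vertices, so the decomposition has width 3, which upper-bounds the treewidth. Conversely, {a, c, d, e} is a clique of size 4, and the vertices of any clique must share a bag in every tree decomposition; so some bag has ≥ 4 vertices and tw(G) ≥ 3. Combining the bounds, tw(G) = 3.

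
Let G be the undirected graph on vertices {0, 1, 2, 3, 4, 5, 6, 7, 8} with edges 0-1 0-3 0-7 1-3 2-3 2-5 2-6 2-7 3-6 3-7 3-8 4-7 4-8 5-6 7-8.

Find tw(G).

A width-2 tree decomposition is:
Bags: B1 = {0, 3, 7}  B2 = {2, 3, 7}  B3 = {2, 3, 6}  B4 = {2, 5, 6}  B5 = {3, 7, 8}  B6 = {0, 1, 3}  B7 = {4, 7, 8}
Tree: B1–B2, B2–B3, B3–B4, B2–B5, B1–B6, B5–B7
Each bag holds 3 vertices, so the decomposition has width 2, which upper-bounds the treewidth. On the other hand G contains the 3-clique {0, 1, 3}. A clique must lie in a single bag of any decomposition, so no decomposition can have width below 2. Therefore the treewidth is 2.

2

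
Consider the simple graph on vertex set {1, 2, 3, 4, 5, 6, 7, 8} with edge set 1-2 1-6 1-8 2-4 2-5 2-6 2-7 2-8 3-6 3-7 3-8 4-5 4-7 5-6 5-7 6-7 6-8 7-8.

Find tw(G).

3

A width-3 tree decomposition is:
Bags: B1 = {2, 6, 7, 8}  B2 = {2, 5, 6, 7}  B3 = {1, 2, 6, 8}  B4 = {3, 6, 7, 8}  B5 = {2, 4, 5, 7}
Tree: B1–B2, B1–B3, B1–B4, B2–B5
Each bag holds 4 vertices, so the decomposition has width 3, which upper-bounds the treewidth. On the other hand G contains the 4-clique {2, 4, 5, 7}. A clique must lie in a single bag of any decomposition, so no decomposition can have width below 3. Hence tw(G) = 3 exactly.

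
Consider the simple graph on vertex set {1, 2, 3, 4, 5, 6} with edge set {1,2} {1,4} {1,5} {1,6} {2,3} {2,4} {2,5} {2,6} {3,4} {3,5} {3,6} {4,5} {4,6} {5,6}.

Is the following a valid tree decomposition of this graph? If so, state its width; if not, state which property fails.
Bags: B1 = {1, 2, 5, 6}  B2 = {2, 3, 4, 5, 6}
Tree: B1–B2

No — edge (4,1) lies in no bag.

A tree decomposition must satisfy three properties: every vertex lies in some bag; for every edge, both endpoints lie together in some bag; and for every vertex, the bags containing it form a connected subtree. Here edge (4,1) lies in no bag, so the decomposition is invalid.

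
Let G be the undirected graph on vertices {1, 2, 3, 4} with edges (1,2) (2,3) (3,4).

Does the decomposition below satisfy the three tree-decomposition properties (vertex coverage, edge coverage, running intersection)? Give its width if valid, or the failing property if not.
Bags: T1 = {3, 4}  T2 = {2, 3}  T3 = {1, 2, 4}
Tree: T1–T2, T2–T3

No — bags containing vertex 4 are not connected in the tree.

A tree decomposition must satisfy three properties: every vertex lies in some bag; for every edge, both endpoints lie together in some bag; and for every vertex, the bags containing it form a connected subtree. Here bags containing vertex 4 are not connected in the tree, so the decomposition is invalid.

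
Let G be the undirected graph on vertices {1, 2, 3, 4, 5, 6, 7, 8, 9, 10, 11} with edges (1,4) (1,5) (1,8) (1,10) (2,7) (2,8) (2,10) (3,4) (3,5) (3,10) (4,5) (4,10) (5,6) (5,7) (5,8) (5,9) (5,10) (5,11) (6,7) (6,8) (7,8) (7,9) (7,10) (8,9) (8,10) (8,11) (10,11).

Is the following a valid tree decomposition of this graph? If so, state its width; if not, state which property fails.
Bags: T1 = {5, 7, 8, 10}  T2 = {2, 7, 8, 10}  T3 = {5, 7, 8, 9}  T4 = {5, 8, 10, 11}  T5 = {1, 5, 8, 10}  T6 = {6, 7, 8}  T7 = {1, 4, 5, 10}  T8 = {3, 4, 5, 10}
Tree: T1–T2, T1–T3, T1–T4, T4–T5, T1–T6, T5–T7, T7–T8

A tree decomposition must satisfy three properties: every vertex lies in some bag; for every edge, both endpoints lie together in some bag; and for every vertex, the bags containing it form a connected subtree. Here edge (5,6) lies in no bag, so the decomposition is invalid.

No — edge (5,6) lies in no bag.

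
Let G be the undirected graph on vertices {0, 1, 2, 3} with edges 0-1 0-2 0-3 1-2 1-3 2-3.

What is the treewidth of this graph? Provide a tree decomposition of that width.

With just one bag of size 4, the width is 4 − 1 = 3, so tw(G) ≤ 3. Conversely, {0, 1, 2, 3} is a clique of size 4, and the vertices of any clique must share a bag in every tree decomposition; so some bag has ≥ 4 vertices and tw(G) ≥ 3. Hence tw(G) = 3 exactly.

Treewidth 3.
One such decomposition:
Bags: B1 = {0, 1, 2, 3}
Tree: (single bag)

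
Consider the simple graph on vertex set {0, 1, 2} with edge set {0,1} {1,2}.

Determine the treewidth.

A width-1 tree decomposition is:
Bags: B1 = {0, 1}  B2 = {1, 2}
Tree: B1–B2
The largest bag has 2 vertices, giving width 1; this decomposition certifies tw(G) ≤ 1. Any graph with an edge has treewidth ≥ 1, and G has the edge 0–1. Therefore the treewidth is 1.

1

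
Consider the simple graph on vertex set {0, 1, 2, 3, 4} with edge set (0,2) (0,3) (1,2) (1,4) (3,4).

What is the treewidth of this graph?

A width-2 tree decomposition is:
Bags: B1 = {0, 2, 3}  B2 = {1, 2, 3}  B3 = {1, 3, 4}
Tree: B1–B2, B2–B3
Every bag has size at most 3, so the width is 3 − 1 = 2 and tw(G) ≤ 2. The edges 3–0–2–1–4–3 form a cycle, so G is not a tree and its treewidth is at least 2. Therefore the treewidth is 2.

2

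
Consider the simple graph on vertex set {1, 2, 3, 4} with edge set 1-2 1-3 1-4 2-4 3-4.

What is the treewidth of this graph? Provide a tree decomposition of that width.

Treewidth 2.
Bags: B1 = {1, 2, 4}  B2 = {1, 3, 4}
Tree: B1–B2

Every bag has size at most 3, so the width is 3 − 1 = 2 and tw(G) ≤ 2. For the lower bound, the 3 vertices {1, 2, 4} are pairwise adjacent, and any tree decomposition puts a clique entirely inside one bag — forcing width ≥ 2. Therefore the treewidth is 2.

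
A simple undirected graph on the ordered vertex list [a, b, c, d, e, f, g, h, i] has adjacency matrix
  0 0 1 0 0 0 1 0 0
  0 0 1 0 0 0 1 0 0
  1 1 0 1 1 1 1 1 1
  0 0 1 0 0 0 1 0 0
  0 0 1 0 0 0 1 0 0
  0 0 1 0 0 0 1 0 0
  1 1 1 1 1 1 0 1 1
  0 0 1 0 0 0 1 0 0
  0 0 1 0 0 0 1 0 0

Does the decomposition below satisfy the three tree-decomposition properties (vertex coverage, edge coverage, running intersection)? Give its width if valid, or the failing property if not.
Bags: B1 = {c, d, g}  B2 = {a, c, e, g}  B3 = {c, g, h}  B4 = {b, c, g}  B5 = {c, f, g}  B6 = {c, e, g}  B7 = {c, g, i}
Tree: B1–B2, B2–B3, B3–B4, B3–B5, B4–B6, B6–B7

No — bags containing vertex e are not connected in the tree.

A tree decomposition must satisfy three properties: every vertex lies in some bag; for every edge, both endpoints lie together in some bag; and for every vertex, the bags containing it form a connected subtree. Here bags containing vertex e are not connected in the tree, so the decomposition is invalid.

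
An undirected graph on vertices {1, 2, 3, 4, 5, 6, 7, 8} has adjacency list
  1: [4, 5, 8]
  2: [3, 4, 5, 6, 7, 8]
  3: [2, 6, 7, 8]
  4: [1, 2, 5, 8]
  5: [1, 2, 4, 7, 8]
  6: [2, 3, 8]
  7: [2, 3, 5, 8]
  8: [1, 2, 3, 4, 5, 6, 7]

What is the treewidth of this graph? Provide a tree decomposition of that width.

Treewidth 3.
One such decomposition:
Bags: B1 = {2, 3, 7, 8}  B2 = {2, 5, 7, 8}  B3 = {2, 3, 6, 8}  B4 = {2, 4, 5, 8}  B5 = {1, 4, 5, 8}
Tree: B1–B2, B1–B3, B2–B4, B4–B5

Each bag holds 4 vertices, so the decomposition has width 3, which upper-bounds the treewidth. On the other hand G contains the 4-clique {1, 4, 5, 8}. A clique must lie in a single bag of any decomposition, so no decomposition can have width below 3. Therefore the treewidth is 3.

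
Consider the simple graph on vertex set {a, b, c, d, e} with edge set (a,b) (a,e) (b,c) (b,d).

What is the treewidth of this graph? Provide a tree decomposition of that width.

Each bag holds 2 vertices, so the decomposition has width 1, which upper-bounds the treewidth. G has an edge, so its treewidth is at least 1. Hence tw(G) = 1 exactly.

Treewidth 1.
One such decomposition:
Bags: B1 = {b, c}  B2 = {b, d}  B3 = {a, b}  B4 = {a, e}
Tree: B1–B2, B1–B3, B3–B4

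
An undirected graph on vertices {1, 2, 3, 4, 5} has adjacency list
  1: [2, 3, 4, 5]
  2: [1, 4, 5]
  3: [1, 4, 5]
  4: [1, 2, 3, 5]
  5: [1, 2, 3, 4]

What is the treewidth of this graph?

A width-3 tree decomposition is:
Bags: B1 = {1, 2, 4, 5}  B2 = {1, 3, 4, 5}
Tree: B1–B2
Every bag has size at most 4, so the width is 4 − 1 = 3 and tw(G) ≤ 3. Conversely, {1, 2, 4, 5} is a clique of size 4, and the vertices of any clique must share a bag in every tree decomposition; so some bag has ≥ 4 vertices and tw(G) ≥ 3. Combining the bounds, tw(G) = 3.

3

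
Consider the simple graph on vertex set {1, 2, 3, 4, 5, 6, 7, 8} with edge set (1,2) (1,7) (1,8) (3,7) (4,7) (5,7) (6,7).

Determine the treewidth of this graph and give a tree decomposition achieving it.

The largest bag has 2 vertices, giving width 1; this decomposition certifies tw(G) ≤ 1. G has an edge, so its treewidth is at least 1. Combining the bounds, tw(G) = 1.

Treewidth 1.
One such decomposition:
Bags: B1 = {1, 8}  B2 = {1, 2}  B3 = {1, 7}  B4 = {3, 7}  B5 = {4, 7}  B6 = {5, 7}  B7 = {6, 7}
Tree: B1–B2, B1–B3, B3–B4, B4–B5, B4–B6, B3–B7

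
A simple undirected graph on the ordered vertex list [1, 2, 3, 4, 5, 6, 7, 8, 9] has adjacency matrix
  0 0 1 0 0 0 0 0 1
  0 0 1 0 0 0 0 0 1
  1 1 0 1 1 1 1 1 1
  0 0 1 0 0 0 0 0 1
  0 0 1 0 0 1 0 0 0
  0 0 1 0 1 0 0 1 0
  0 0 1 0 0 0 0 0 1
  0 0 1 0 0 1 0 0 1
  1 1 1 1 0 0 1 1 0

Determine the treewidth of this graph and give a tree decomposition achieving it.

Every bag has size at most 3, so the width is 3 − 1 = 2 and tw(G) ≤ 2. Conversely, {1, 3, 9} is a clique of size 3, and the vertices of any clique must share a bag in every tree decomposition; so some bag has ≥ 3 vertices and tw(G) ≥ 2. Hence tw(G) = 2 exactly.

Treewidth 2.
Bags: B1 = {1, 3, 9}  B2 = {2, 3, 9}  B3 = {3, 8, 9}  B4 = {3, 6, 8}  B5 = {3, 5, 6}  B6 = {3, 7, 9}  B7 = {3, 4, 9}
Tree: B1–B2, B1–B3, B3–B4, B4–B5, B2–B6, B6–B7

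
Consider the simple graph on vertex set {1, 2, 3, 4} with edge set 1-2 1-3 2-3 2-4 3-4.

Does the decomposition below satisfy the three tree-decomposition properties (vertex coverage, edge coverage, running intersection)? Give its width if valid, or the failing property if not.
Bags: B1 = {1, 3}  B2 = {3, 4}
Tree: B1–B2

A tree decomposition must satisfy three properties: every vertex lies in some bag; for every edge, both endpoints lie together in some bag; and for every vertex, the bags containing it form a connected subtree. Here vertex 2 appears in no bag, so the decomposition is invalid.

No — vertex 2 appears in no bag.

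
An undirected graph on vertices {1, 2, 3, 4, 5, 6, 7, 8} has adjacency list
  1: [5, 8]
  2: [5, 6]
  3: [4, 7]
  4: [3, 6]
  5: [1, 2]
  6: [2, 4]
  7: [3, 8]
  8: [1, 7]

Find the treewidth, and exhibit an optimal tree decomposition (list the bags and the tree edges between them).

Every bag has size at most 3, so the width is 3 − 1 = 2 and tw(G) ≤ 2. For the lower bound, G contains the cycle 5–1–8–7–3–4–6–2–5, so G is not a forest; only forests have treewidth ≤ 1, hence tw(G) ≥ 2. The upper and lower bounds meet at 2, so that is the treewidth.

Treewidth 2.
One such decomposition:
Bags: B1 = {1, 5, 8}  B2 = {5, 7, 8}  B3 = {3, 5, 7}  B4 = {3, 4, 5}  B5 = {4, 5, 6}  B6 = {2, 5, 6}
Tree: B1–B2, B2–B3, B3–B4, B4–B5, B5–B6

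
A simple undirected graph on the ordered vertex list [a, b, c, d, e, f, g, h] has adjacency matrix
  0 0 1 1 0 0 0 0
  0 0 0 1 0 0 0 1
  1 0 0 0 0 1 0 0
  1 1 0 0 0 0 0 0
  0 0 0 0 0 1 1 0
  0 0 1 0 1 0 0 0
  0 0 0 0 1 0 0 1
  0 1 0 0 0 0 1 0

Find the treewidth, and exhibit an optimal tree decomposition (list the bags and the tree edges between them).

Treewidth 2.
One such decomposition:
Bags: B1 = {e, g, h}  B2 = {e, f, h}  B3 = {c, f, h}  B4 = {a, c, h}  B5 = {a, d, h}  B6 = {b, d, h}
Tree: B1–B2, B2–B3, B3–B4, B4–B5, B5–B6

Every bag has size at most 3, so the width is 3 − 1 = 2 and tw(G) ≤ 2. The edges h–g–e–f–c–a–d–b–h form a cycle, so G is not a tree and its treewidth is at least 2. The upper and lower bounds meet at 2, so that is the treewidth.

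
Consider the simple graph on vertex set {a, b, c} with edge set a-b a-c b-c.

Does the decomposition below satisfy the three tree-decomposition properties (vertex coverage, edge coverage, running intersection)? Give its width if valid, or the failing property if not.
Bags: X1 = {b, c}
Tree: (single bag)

A tree decomposition must satisfy three properties: every vertex lies in some bag; for every edge, both endpoints lie together in some bag; and for every vertex, the bags containing it form a connected subtree. Here vertex a appears in no bag, so the decomposition is invalid.

No — vertex a appears in no bag.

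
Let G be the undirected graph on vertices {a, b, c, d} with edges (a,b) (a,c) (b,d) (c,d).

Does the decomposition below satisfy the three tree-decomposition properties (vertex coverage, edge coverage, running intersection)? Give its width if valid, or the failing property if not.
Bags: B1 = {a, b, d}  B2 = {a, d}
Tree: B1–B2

A tree decomposition must satisfy three properties: every vertex lies in some bag; for every edge, both endpoints lie together in some bag; and for every vertex, the bags containing it form a connected subtree. Here vertex c appears in no bag, so the decomposition is invalid.

No — vertex c appears in no bag.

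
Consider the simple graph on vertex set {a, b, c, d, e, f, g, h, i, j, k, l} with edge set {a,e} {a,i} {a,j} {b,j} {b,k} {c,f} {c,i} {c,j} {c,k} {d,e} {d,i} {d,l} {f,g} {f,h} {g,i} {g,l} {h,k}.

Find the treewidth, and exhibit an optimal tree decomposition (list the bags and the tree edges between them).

Every bag has size at most 4, so the width is 4 − 1 = 3 and tw(G) ≤ 3. For the lower bound: the 4 vertex sets {d,e,l}, {g}, {i}, {a,c,f,j} are disjoint, each induces a connected subgraph, and every pair is joined by at least one edge of G. Contracting each set to a single vertex therefore yields K_{4} as a minor, and since treewidth is minor-monotone, tw(G) ≥ tw(K_{4}) = 3. Therefore the treewidth is 3.

Treewidth 3.
Bags: B1 = {d, e, g, l}  B2 = {d, e, g, i}  B3 = {a, e, g, i}  B4 = {a, f, g, i}  B5 = {a, c, f, i}  B6 = {a, c, f, j}  B7 = {c, f, h, j}  B8 = {c, h, j, k}  B9 = {b, h, j, k}
Tree: B1–B2, B2–B3, B3–B4, B4–B5, B5–B6, B6–B7, B7–B8, B8–B9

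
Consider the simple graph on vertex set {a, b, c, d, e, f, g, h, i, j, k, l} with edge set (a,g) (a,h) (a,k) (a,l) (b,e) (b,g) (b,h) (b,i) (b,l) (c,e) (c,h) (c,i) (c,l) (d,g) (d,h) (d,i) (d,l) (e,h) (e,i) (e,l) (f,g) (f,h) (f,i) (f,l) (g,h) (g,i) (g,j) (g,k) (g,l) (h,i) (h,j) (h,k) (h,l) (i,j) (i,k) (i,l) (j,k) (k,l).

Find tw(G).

4

A width-4 tree decomposition is:
Bags: B1 = {d, g, h, i, l}  B2 = {b, g, h, i, l}  B3 = {b, e, h, i, l}  B4 = {g, h, i, k, l}  B5 = {g, h, i, j, k}  B6 = {f, g, h, i, l}  B7 = {c, e, h, i, l}  B8 = {a, g, h, k, l}
Tree: B1–B2, B2–B3, B2–B4, B4–B5, B2–B6, B3–B7, B4–B8
The largest bag has 5 vertices, giving width 4; this decomposition certifies tw(G) ≤ 4. For the lower bound, the 5 vertices {a, g, h, k, l} are pairwise adjacent, and any tree decomposition puts a clique entirely inside one bag — forcing width ≥ 4. Combining the bounds, tw(G) = 4.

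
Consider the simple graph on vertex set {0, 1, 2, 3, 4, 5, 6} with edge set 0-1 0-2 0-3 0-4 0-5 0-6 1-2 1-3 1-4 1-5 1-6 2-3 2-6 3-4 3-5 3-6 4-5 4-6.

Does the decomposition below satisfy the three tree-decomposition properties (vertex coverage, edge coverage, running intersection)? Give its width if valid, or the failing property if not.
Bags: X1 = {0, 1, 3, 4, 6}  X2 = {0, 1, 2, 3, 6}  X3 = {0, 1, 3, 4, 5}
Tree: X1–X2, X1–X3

Yes; width 4.

Every vertex of G appears in some bag (union = {0, 1, 2, 3, 4, 5, 6}); every edge is covered by a bag; and for each vertex v the set of bags containing v is connected in the bag tree. The decomposition is therefore valid. The largest bag has 5 vertices, so the width is 4.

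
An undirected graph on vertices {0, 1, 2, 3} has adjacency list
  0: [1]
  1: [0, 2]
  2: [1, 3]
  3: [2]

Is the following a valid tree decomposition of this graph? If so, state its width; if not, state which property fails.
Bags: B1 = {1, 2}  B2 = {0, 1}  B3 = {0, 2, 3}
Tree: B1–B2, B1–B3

No — bags containing vertex 0 are not connected in the tree.

A tree decomposition must satisfy three properties: every vertex lies in some bag; for every edge, both endpoints lie together in some bag; and for every vertex, the bags containing it form a connected subtree. Here bags containing vertex 0 are not connected in the tree, so the decomposition is invalid.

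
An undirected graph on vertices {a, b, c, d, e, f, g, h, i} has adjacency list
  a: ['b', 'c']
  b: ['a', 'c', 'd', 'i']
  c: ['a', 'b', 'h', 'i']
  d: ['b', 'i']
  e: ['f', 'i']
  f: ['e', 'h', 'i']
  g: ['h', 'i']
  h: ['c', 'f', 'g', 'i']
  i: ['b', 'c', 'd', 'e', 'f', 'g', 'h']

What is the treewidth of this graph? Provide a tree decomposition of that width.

Each bag holds 3 vertices, so the decomposition has width 2, which upper-bounds the treewidth. Conversely, {a, b, c} is a clique of size 3, and the vertices of any clique must share a bag in every tree decomposition; so some bag has ≥ 3 vertices and tw(G) ≥ 2. The upper and lower bounds meet at 2, so that is the treewidth.

Treewidth 2.
Bags: B1 = {f, h, i}  B2 = {g, h, i}  B3 = {c, h, i}  B4 = {b, c, i}  B5 = {b, d, i}  B6 = {e, f, i}  B7 = {a, b, c}
Tree: B1–B2, B1–B3, B3–B4, B4–B5, B1–B6, B4–B7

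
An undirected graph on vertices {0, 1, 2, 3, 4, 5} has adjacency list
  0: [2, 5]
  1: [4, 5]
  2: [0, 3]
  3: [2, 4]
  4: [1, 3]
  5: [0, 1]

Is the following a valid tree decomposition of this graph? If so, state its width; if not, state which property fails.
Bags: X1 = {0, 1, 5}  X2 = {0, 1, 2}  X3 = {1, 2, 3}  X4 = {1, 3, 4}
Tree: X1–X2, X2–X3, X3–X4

Checking the three conditions: (i) the bags cover all of {0, 1, 2, 3, 4, 5}; (ii) for each edge, some bag contains both endpoints; (iii) the bags containing any fixed vertex form a subtree. All hold, so the decomposition is valid with width 3 − 1 = 2.

Yes; width 2.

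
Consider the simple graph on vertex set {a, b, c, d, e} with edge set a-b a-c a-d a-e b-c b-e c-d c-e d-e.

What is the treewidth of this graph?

3

A width-3 tree decomposition is:
Bags: B1 = {a, c, d, e}  B2 = {a, b, c, e}
Tree: B1–B2
The largest bag has 4 vertices, giving width 3; this decomposition certifies tw(G) ≤ 3. For the lower bound, the 4 vertices {a, c, d, e} are pairwise adjacent, and any tree decomposition puts a clique entirely inside one bag — forcing width ≥ 3. Therefore the treewidth is 3.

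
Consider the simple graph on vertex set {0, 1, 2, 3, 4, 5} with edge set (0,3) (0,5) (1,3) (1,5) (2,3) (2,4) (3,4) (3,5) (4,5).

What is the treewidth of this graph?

A width-2 tree decomposition is:
Bags: B1 = {2, 3, 4}  B2 = {3, 4, 5}  B3 = {1, 3, 5}  B4 = {0, 3, 5}
Tree: B1–B2, B2–B3, B3–B4
Each bag holds 3 vertices, so the decomposition has width 2, which upper-bounds the treewidth. Conversely, {2, 3, 4} is a clique of size 3, and the vertices of any clique must share a bag in every tree decomposition; so some bag has ≥ 3 vertices and tw(G) ≥ 2. Combining the bounds, tw(G) = 2.

2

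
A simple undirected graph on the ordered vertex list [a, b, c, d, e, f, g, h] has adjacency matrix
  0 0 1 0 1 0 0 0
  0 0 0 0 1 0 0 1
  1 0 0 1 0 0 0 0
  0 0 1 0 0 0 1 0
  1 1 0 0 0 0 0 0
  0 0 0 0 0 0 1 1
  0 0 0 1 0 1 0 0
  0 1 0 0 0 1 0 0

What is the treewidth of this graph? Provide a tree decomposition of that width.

Every bag has size at most 3, so the width is 3 − 1 = 2 and tw(G) ≤ 2. The edges h–b–e–a–c–d–g–f–h form a cycle, so G is not a tree and its treewidth is at least 2. The upper and lower bounds meet at 2, so that is the treewidth.

Treewidth 2.
One such decomposition:
Bags: B1 = {b, e, h}  B2 = {a, e, h}  B3 = {a, c, h}  B4 = {c, d, h}  B5 = {d, g, h}  B6 = {f, g, h}
Tree: B1–B2, B2–B3, B3–B4, B4–B5, B5–B6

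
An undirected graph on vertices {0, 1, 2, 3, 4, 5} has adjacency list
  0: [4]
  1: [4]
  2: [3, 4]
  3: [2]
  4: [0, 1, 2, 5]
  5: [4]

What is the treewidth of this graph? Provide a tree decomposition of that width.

Each bag holds 2 vertices, so the decomposition has width 1, which upper-bounds the treewidth. Since G has at least one edge (e.g. 0–4), it is not an edgeless graph, so tw(G) ≥ 1. Therefore the treewidth is 1.

Treewidth 1.
Bags: B1 = {0, 4}  B2 = {4, 5}  B3 = {2, 4}  B4 = {2, 3}  B5 = {1, 4}
Tree: B1–B2, B1–B3, B3–B4, B1–B5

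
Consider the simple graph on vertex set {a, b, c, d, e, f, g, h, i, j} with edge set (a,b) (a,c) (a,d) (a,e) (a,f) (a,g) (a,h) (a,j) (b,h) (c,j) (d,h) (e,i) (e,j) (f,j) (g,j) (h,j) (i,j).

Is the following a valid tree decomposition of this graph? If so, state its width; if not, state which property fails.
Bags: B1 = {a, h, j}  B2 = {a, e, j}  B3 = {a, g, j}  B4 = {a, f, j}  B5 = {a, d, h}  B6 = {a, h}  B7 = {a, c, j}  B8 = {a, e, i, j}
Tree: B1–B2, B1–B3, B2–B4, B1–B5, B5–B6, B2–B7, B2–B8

A tree decomposition must satisfy three properties: every vertex lies in some bag; for every edge, both endpoints lie together in some bag; and for every vertex, the bags containing it form a connected subtree. Here vertex b appears in no bag, so the decomposition is invalid.

No — vertex b appears in no bag.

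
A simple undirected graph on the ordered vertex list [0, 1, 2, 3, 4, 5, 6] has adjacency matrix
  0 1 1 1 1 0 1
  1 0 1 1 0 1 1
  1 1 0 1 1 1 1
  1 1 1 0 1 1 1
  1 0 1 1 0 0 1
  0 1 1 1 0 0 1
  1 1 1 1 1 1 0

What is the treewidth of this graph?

A width-4 tree decomposition is:
Bags: B1 = {0, 1, 2, 3, 6}  B2 = {1, 2, 3, 5, 6}  B3 = {0, 2, 3, 4, 6}
Tree: B1–B2, B1–B3
Every bag has size at most 5, so the width is 5 − 1 = 4 and tw(G) ≤ 4. Conversely, {0, 1, 2, 3, 6} is a clique of size 5, and the vertices of any clique must share a bag in every tree decomposition; so some bag has ≥ 5 vertices and tw(G) ≥ 4. Therefore the treewidth is 4.

4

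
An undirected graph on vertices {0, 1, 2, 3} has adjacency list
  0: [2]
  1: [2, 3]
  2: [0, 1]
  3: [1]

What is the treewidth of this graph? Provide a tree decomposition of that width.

Treewidth 1.
Bags: B1 = {1, 3}  B2 = {1, 2}  B3 = {0, 2}
Tree: B1–B2, B2–B3

Every bag has size at most 2, so the width is 2 − 1 = 1 and tw(G) ≤ 1. Since G has at least one edge (e.g. 1–3), it is not an edgeless graph, so tw(G) ≥ 1. The upper and lower bounds meet at 1, so that is the treewidth.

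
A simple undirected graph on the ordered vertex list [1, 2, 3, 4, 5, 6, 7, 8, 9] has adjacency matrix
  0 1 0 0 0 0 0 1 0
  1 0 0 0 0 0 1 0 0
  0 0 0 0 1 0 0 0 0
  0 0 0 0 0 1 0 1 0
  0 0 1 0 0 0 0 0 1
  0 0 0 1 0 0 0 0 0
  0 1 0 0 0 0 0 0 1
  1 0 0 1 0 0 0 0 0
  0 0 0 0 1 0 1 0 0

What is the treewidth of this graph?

1

A width-1 tree decomposition is:
Bags: B1 = {4, 6}  B2 = {4, 8}  B3 = {1, 8}  B4 = {1, 2}  B5 = {2, 7}  B6 = {7, 9}  B7 = {5, 9}  B8 = {3, 5}
Tree: B1–B2, B2–B3, B3–B4, B4–B5, B5–B6, B6–B7, B7–B8
Each bag holds 2 vertices, so the decomposition has width 1, which upper-bounds the treewidth. G has an edge, so its treewidth is at least 1. Therefore the treewidth is 1.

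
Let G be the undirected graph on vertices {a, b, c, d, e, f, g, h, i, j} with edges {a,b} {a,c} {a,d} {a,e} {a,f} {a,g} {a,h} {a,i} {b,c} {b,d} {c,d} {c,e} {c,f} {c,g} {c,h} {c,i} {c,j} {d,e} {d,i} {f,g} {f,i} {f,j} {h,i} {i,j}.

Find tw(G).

A width-3 tree decomposition is:
Bags: B1 = {a, c, f, i}  B2 = {a, c, d, i}  B3 = {c, f, i, j}  B4 = {a, b, c, d}  B5 = {a, c, h, i}  B6 = {a, c, f, g}  B7 = {a, c, d, e}
Tree: B1–B2, B1–B3, B2–B4, B2–B5, B1–B6, B2–B7
Every bag has size at most 4, so the width is 4 − 1 = 3 and tw(G) ≤ 3. Conversely, {c, f, i, j} is a clique of size 4, and the vertices of any clique must share a bag in every tree decomposition; so some bag has ≥ 4 vertices and tw(G) ≥ 3. Therefore the treewidth is 3.

3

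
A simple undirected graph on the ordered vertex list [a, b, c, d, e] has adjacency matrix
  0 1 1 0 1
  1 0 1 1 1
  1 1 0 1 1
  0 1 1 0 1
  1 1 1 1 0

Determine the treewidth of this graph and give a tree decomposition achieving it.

The largest bag has 4 vertices, giving width 3; this decomposition certifies tw(G) ≤ 3. For the lower bound, the 4 vertices {b, c, d, e} are pairwise adjacent, and any tree decomposition puts a clique entirely inside one bag — forcing width ≥ 3. Combining the bounds, tw(G) = 3.

Treewidth 3.
One such decomposition:
Bags: B1 = {b, c, d, e}  B2 = {a, b, c, e}
Tree: B1–B2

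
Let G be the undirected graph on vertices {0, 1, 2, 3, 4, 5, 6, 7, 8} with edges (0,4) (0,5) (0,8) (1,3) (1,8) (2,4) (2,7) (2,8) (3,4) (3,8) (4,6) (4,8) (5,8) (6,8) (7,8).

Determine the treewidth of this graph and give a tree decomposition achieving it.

Treewidth 2.
One optimal decomposition is:
Bags: B1 = {2, 4, 8}  B2 = {2, 7, 8}  B3 = {0, 4, 8}  B4 = {0, 5, 8}  B5 = {3, 4, 8}  B6 = {1, 3, 8}  B7 = {4, 6, 8}
Tree: B1–B2, B1–B3, B3–B4, B3–B5, B5–B6, B5–B7

The largest bag has 3 vertices, giving width 2; this decomposition certifies tw(G) ≤ 2. On the other hand G contains the 3-clique {1, 3, 8}. A clique must lie in a single bag of any decomposition, so no decomposition can have width below 2. The upper and lower bounds meet at 2, so that is the treewidth.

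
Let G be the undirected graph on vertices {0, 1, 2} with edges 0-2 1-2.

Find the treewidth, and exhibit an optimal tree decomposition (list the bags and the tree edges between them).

Each bag holds 2 vertices, so the decomposition has width 1, which upper-bounds the treewidth. G has an edge, so its treewidth is at least 1. Hence tw(G) = 1 exactly.

Treewidth 1.
One optimal decomposition is:
Bags: B1 = {1, 2}  B2 = {0, 2}
Tree: B1–B2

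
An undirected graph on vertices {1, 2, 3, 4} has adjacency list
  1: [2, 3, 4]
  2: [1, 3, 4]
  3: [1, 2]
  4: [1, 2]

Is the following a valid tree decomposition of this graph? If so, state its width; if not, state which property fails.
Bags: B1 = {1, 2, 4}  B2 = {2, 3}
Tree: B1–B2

No — edge (1,3) lies in no bag.

A tree decomposition must satisfy three properties: every vertex lies in some bag; for every edge, both endpoints lie together in some bag; and for every vertex, the bags containing it form a connected subtree. Here edge (1,3) lies in no bag, so the decomposition is invalid.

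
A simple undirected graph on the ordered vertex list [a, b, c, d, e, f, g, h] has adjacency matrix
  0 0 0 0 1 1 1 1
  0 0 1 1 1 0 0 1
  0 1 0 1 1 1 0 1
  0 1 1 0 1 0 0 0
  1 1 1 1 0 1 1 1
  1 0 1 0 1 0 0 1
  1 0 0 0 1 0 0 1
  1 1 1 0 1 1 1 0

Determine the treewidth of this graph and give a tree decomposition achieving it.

Every bag has size at most 4, so the width is 4 − 1 = 3 and tw(G) ≤ 3. For the lower bound, the 4 vertices {b, c, d, e} are pairwise adjacent, and any tree decomposition puts a clique entirely inside one bag — forcing width ≥ 3. Therefore the treewidth is 3.

Treewidth 3.
One optimal decomposition is:
Bags: B1 = {c, e, f, h}  B2 = {b, c, e, h}  B3 = {a, e, f, h}  B4 = {a, e, g, h}  B5 = {b, c, d, e}
Tree: B1–B2, B1–B3, B3–B4, B2–B5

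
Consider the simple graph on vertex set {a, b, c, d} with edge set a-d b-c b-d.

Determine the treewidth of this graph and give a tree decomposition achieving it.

Every bag has size at most 2, so the width is 2 − 1 = 1 and tw(G) ≤ 1. Any graph with an edge has treewidth ≥ 1, and G has the edge c–b. Combining the bounds, tw(G) = 1.

Treewidth 1.
One optimal decomposition is:
Bags: B1 = {b, c}  B2 = {b, d}  B3 = {a, d}
Tree: B1–B2, B2–B3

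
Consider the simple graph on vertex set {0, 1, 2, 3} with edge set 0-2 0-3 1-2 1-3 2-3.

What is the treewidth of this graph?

2

A width-2 tree decomposition is:
Bags: B1 = {0, 2, 3}  B2 = {1, 2, 3}
Tree: B1–B2
Every bag has size at most 3, so the width is 3 − 1 = 2 and tw(G) ≤ 2. For the lower bound, the 3 vertices {0, 2, 3} are pairwise adjacent, and any tree decomposition puts a clique entirely inside one bag — forcing width ≥ 2. The upper and lower bounds meet at 2, so that is the treewidth.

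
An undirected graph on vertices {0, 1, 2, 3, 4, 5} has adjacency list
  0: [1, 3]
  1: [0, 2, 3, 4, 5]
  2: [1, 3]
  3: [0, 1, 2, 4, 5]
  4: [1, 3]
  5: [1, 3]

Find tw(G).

2

A width-2 tree decomposition is:
Bags: B1 = {1, 2, 3}  B2 = {1, 3, 4}  B3 = {1, 3, 5}  B4 = {0, 1, 3}
Tree: B1–B2, B2–B3, B2–B4
Every bag has size at most 3, so the width is 3 − 1 = 2 and tw(G) ≤ 2. For the lower bound, the 3 vertices {0, 1, 3} are pairwise adjacent, and any tree decomposition puts a clique entirely inside one bag — forcing width ≥ 2. Therefore the treewidth is 2.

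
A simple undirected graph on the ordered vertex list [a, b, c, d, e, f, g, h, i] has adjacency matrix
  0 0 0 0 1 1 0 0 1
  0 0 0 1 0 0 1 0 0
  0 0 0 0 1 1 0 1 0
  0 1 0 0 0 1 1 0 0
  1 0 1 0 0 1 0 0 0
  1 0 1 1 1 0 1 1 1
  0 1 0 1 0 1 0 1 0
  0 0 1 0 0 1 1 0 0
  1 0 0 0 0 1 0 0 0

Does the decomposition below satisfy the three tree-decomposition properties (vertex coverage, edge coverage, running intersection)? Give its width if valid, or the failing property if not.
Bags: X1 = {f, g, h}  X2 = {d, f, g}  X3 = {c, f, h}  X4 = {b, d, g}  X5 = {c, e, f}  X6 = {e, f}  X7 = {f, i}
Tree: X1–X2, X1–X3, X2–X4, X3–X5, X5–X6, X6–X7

A tree decomposition must satisfy three properties: every vertex lies in some bag; for every edge, both endpoints lie together in some bag; and for every vertex, the bags containing it form a connected subtree. Here vertex a appears in no bag, so the decomposition is invalid.

No — vertex a appears in no bag.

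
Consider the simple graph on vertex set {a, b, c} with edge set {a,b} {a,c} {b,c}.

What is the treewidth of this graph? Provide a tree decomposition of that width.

A single bag containing all 3 vertices is trivially a valid decomposition of width 2. Conversely, {a, b, c} is a clique of size 3, and the vertices of any clique must share a bag in every tree decomposition; so some bag has ≥ 3 vertices and tw(G) ≥ 2. Hence tw(G) = 2 exactly.

Treewidth 2.
One optimal decomposition is:
Bags: B1 = {a, b, c}
Tree: (single bag)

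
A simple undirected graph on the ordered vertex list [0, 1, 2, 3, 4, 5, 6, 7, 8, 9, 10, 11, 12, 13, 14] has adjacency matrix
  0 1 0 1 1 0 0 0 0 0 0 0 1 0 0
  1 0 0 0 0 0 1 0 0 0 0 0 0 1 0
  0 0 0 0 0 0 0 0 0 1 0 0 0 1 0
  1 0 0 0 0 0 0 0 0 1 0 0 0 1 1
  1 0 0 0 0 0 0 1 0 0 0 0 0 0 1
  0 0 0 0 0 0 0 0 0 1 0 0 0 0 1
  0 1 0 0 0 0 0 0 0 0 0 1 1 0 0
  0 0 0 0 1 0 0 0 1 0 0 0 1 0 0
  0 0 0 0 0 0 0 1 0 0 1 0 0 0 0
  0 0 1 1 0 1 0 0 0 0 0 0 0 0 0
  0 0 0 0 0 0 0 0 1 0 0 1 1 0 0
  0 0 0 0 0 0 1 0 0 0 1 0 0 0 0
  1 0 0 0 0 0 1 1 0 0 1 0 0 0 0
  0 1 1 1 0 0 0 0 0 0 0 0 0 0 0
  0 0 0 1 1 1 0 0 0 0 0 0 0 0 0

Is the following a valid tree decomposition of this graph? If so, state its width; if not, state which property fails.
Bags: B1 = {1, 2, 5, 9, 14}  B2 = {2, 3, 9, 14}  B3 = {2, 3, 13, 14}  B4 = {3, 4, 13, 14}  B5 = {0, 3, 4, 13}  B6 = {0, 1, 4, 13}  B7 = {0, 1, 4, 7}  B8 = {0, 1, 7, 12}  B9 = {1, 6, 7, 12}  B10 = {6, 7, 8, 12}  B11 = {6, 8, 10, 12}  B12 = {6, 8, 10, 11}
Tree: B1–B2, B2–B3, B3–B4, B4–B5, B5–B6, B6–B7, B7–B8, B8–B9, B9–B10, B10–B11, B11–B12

No — bags containing vertex 1 are not connected in the tree.

A tree decomposition must satisfy three properties: every vertex lies in some bag; for every edge, both endpoints lie together in some bag; and for every vertex, the bags containing it form a connected subtree. Here bags containing vertex 1 are not connected in the tree, so the decomposition is invalid.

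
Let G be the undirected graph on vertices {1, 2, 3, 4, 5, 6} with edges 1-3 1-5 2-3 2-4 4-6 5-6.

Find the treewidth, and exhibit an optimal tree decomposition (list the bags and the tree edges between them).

Treewidth 2.
One such decomposition:
Bags: B1 = {2, 4, 6}  B2 = {2, 3, 6}  B3 = {1, 3, 6}  B4 = {1, 5, 6}
Tree: B1–B2, B2–B3, B3–B4

The largest bag has 3 vertices, giving width 2; this decomposition certifies tw(G) ≤ 2. For the lower bound, G contains the cycle 6–4–2–3–1–5–6, so G is not a forest; only forests have treewidth ≤ 1, hence tw(G) ≥ 2. Hence tw(G) = 2 exactly.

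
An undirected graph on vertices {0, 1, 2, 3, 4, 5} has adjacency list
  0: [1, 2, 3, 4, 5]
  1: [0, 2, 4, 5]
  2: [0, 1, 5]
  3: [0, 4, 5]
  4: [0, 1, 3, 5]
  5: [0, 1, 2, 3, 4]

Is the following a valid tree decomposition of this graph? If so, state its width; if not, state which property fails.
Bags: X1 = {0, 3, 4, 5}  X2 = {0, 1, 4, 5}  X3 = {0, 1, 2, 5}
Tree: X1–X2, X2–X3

Yes; width 3.

Checking the three conditions: (i) the bags cover all of {0, 1, 2, 3, 4, 5}; (ii) for each edge, some bag contains both endpoints; (iii) the bags containing any fixed vertex form a subtree. All hold, so the decomposition is valid with width 4 − 1 = 3.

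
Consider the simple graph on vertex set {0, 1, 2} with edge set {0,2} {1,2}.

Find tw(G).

1

A width-1 tree decomposition is:
Bags: B1 = {1, 2}  B2 = {0, 2}
Tree: B1–B2
Each bag holds 2 vertices, so the decomposition has width 1, which upper-bounds the treewidth. G has an edge, so its treewidth is at least 1. Therefore the treewidth is 1.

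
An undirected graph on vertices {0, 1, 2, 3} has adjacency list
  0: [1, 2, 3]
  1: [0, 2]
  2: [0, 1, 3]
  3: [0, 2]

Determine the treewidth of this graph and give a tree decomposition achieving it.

Treewidth 2.
Bags: B1 = {0, 2, 3}  B2 = {0, 1, 2}
Tree: B1–B2

The largest bag has 3 vertices, giving width 2; this decomposition certifies tw(G) ≤ 2. On the other hand G contains the 3-clique {0, 1, 2}. A clique must lie in a single bag of any decomposition, so no decomposition can have width below 2. Hence tw(G) = 2 exactly.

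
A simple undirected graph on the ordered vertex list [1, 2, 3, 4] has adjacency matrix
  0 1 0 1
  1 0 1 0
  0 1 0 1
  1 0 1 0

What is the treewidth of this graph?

A width-2 tree decomposition is:
Bags: B1 = {2, 3, 4}  B2 = {1, 2, 4}
Tree: B1–B2
The largest bag has 3 vertices, giving width 2; this decomposition certifies tw(G) ≤ 2. For the lower bound, G contains the cycle 2–3–4–1–2, so G is not a forest; only forests have treewidth ≤ 1, hence tw(G) ≥ 2. Hence tw(G) = 2 exactly.

2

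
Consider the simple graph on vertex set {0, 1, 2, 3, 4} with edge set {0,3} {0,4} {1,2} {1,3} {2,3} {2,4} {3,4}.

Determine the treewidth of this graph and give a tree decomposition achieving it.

Treewidth 2.
One optimal decomposition is:
Bags: B1 = {2, 3, 4}  B2 = {0, 3, 4}  B3 = {1, 2, 3}
Tree: B1–B2, B1–B3

Each bag holds 3 vertices, so the decomposition has width 2, which upper-bounds the treewidth. Conversely, {0, 3, 4} is a clique of size 3, and the vertices of any clique must share a bag in every tree decomposition; so some bag has ≥ 3 vertices and tw(G) ≥ 2. Therefore the treewidth is 2.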